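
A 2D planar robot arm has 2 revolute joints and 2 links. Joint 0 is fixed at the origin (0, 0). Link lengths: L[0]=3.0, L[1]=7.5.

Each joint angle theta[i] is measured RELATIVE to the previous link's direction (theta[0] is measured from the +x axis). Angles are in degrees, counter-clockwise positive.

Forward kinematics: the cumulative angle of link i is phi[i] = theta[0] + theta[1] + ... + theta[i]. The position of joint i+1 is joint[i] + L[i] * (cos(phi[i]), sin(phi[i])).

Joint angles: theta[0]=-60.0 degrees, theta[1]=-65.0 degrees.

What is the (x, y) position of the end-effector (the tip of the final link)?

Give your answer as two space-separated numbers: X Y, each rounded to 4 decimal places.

joint[0] = (0.0000, 0.0000)  (base)
link 0: phi[0] = -60 = -60 deg
  cos(-60 deg) = 0.5000, sin(-60 deg) = -0.8660
  joint[1] = (0.0000, 0.0000) + 3 * (0.5000, -0.8660) = (0.0000 + 1.5000, 0.0000 + -2.5981) = (1.5000, -2.5981)
link 1: phi[1] = -60 + -65 = -125 deg
  cos(-125 deg) = -0.5736, sin(-125 deg) = -0.8192
  joint[2] = (1.5000, -2.5981) + 7.5 * (-0.5736, -0.8192) = (1.5000 + -4.3018, -2.5981 + -6.1436) = (-2.8018, -8.7417)
End effector: (-2.8018, -8.7417)

Answer: -2.8018 -8.7417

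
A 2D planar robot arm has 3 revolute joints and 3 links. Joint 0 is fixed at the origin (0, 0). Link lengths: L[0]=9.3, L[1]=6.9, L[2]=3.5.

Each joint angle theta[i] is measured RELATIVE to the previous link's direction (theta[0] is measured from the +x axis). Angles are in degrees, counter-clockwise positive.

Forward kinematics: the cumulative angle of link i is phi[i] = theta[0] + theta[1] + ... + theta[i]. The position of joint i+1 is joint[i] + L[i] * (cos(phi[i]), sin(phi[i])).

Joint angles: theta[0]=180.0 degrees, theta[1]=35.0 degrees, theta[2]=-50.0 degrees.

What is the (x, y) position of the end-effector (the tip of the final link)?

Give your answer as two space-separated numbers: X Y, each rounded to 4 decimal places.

Answer: -18.3329 -3.0518

Derivation:
joint[0] = (0.0000, 0.0000)  (base)
link 0: phi[0] = 180 = 180 deg
  cos(180 deg) = -1.0000, sin(180 deg) = 0.0000
  joint[1] = (0.0000, 0.0000) + 9.3 * (-1.0000, 0.0000) = (0.0000 + -9.3000, 0.0000 + 0.0000) = (-9.3000, 0.0000)
link 1: phi[1] = 180 + 35 = 215 deg
  cos(215 deg) = -0.8192, sin(215 deg) = -0.5736
  joint[2] = (-9.3000, 0.0000) + 6.9 * (-0.8192, -0.5736) = (-9.3000 + -5.6521, 0.0000 + -3.9577) = (-14.9521, -3.9577)
link 2: phi[2] = 180 + 35 + -50 = 165 deg
  cos(165 deg) = -0.9659, sin(165 deg) = 0.2588
  joint[3] = (-14.9521, -3.9577) + 3.5 * (-0.9659, 0.2588) = (-14.9521 + -3.3807, -3.9577 + 0.9059) = (-18.3329, -3.0518)
End effector: (-18.3329, -3.0518)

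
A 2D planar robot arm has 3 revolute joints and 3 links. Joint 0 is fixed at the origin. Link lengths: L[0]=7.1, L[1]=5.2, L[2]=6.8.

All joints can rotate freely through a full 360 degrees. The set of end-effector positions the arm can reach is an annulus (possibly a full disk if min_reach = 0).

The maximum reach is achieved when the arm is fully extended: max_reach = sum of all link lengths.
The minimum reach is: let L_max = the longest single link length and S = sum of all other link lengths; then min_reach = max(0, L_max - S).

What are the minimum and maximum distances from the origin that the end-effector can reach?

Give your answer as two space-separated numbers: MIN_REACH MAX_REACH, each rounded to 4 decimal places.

Link lengths: [7.1, 5.2, 6.8]
max_reach = 7.1 + 5.2 + 6.8 = 19.1
L_max = max([7.1, 5.2, 6.8]) = 7.1
S (sum of others) = 19.1 - 7.1 = 12
min_reach = max(0, 7.1 - 12) = max(0, -4.9) = 0

Answer: 0.0000 19.1000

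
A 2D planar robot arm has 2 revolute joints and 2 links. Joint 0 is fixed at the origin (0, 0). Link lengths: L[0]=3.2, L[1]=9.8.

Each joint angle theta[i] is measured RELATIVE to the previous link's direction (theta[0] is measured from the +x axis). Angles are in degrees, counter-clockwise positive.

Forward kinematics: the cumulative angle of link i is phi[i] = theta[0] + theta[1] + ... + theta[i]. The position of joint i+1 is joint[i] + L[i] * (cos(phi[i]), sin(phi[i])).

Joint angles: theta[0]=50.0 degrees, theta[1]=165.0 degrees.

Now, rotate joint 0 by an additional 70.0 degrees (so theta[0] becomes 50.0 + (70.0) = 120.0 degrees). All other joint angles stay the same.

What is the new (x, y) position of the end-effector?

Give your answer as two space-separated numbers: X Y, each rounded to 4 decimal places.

Answer: 0.9364 -6.6948

Derivation:
joint[0] = (0.0000, 0.0000)  (base)
link 0: phi[0] = 120 = 120 deg
  cos(120 deg) = -0.5000, sin(120 deg) = 0.8660
  joint[1] = (0.0000, 0.0000) + 3.2 * (-0.5000, 0.8660) = (0.0000 + -1.6000, 0.0000 + 2.7713) = (-1.6000, 2.7713)
link 1: phi[1] = 120 + 165 = 285 deg
  cos(285 deg) = 0.2588, sin(285 deg) = -0.9659
  joint[2] = (-1.6000, 2.7713) + 9.8 * (0.2588, -0.9659) = (-1.6000 + 2.5364, 2.7713 + -9.4661) = (0.9364, -6.6948)
End effector: (0.9364, -6.6948)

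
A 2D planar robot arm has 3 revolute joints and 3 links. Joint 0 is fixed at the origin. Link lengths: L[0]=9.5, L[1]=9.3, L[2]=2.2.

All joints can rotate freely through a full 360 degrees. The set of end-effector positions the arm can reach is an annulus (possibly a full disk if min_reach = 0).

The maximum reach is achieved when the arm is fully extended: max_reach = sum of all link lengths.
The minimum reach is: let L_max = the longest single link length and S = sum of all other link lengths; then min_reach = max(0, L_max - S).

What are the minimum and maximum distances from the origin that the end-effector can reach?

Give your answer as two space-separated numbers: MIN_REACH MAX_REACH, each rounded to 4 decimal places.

Link lengths: [9.5, 9.3, 2.2]
max_reach = 9.5 + 9.3 + 2.2 = 21
L_max = max([9.5, 9.3, 2.2]) = 9.5
S (sum of others) = 21 - 9.5 = 11.5
min_reach = max(0, 9.5 - 11.5) = max(0, -2) = 0

Answer: 0.0000 21.0000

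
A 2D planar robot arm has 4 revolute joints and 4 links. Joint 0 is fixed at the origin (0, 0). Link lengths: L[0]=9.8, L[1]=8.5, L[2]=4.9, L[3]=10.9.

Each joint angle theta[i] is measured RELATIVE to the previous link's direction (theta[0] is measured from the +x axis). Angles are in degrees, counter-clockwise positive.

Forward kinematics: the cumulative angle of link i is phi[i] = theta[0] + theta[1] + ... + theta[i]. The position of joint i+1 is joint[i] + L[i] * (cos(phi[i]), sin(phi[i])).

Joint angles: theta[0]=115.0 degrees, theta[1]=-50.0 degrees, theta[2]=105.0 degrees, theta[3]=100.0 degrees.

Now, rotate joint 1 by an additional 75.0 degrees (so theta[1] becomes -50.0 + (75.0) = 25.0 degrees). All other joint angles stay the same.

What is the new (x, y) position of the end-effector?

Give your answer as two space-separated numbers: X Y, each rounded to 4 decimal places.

Answer: -2.1953 7.0835

Derivation:
joint[0] = (0.0000, 0.0000)  (base)
link 0: phi[0] = 115 = 115 deg
  cos(115 deg) = -0.4226, sin(115 deg) = 0.9063
  joint[1] = (0.0000, 0.0000) + 9.8 * (-0.4226, 0.9063) = (0.0000 + -4.1417, 0.0000 + 8.8818) = (-4.1417, 8.8818)
link 1: phi[1] = 115 + 25 = 140 deg
  cos(140 deg) = -0.7660, sin(140 deg) = 0.6428
  joint[2] = (-4.1417, 8.8818) + 8.5 * (-0.7660, 0.6428) = (-4.1417 + -6.5114, 8.8818 + 5.4637) = (-10.6530, 14.3455)
link 2: phi[2] = 115 + 25 + 105 = 245 deg
  cos(245 deg) = -0.4226, sin(245 deg) = -0.9063
  joint[3] = (-10.6530, 14.3455) + 4.9 * (-0.4226, -0.9063) = (-10.6530 + -2.0708, 14.3455 + -4.4409) = (-12.7239, 9.9046)
link 3: phi[3] = 115 + 25 + 105 + 100 = 345 deg
  cos(345 deg) = 0.9659, sin(345 deg) = -0.2588
  joint[4] = (-12.7239, 9.9046) + 10.9 * (0.9659, -0.2588) = (-12.7239 + 10.5286, 9.9046 + -2.8211) = (-2.1953, 7.0835)
End effector: (-2.1953, 7.0835)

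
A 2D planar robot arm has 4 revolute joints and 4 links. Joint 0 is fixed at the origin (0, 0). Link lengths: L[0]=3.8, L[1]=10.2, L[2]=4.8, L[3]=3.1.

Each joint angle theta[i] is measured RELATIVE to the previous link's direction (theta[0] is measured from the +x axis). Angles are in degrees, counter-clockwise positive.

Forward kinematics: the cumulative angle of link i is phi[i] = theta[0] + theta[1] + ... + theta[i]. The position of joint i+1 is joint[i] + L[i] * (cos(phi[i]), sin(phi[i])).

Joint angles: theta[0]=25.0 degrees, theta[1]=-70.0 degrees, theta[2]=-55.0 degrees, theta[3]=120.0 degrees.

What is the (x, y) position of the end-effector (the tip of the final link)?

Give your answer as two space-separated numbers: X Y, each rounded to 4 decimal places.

joint[0] = (0.0000, 0.0000)  (base)
link 0: phi[0] = 25 = 25 deg
  cos(25 deg) = 0.9063, sin(25 deg) = 0.4226
  joint[1] = (0.0000, 0.0000) + 3.8 * (0.9063, 0.4226) = (0.0000 + 3.4440, 0.0000 + 1.6059) = (3.4440, 1.6059)
link 1: phi[1] = 25 + -70 = -45 deg
  cos(-45 deg) = 0.7071, sin(-45 deg) = -0.7071
  joint[2] = (3.4440, 1.6059) + 10.2 * (0.7071, -0.7071) = (3.4440 + 7.2125, 1.6059 + -7.2125) = (10.6565, -5.6065)
link 2: phi[2] = 25 + -70 + -55 = -100 deg
  cos(-100 deg) = -0.1736, sin(-100 deg) = -0.9848
  joint[3] = (10.6565, -5.6065) + 4.8 * (-0.1736, -0.9848) = (10.6565 + -0.8335, -5.6065 + -4.7271) = (9.8229, -10.3336)
link 3: phi[3] = 25 + -70 + -55 + 120 = 20 deg
  cos(20 deg) = 0.9397, sin(20 deg) = 0.3420
  joint[4] = (9.8229, -10.3336) + 3.1 * (0.9397, 0.3420) = (9.8229 + 2.9130, -10.3336 + 1.0603) = (12.7360, -9.2734)
End effector: (12.7360, -9.2734)

Answer: 12.7360 -9.2734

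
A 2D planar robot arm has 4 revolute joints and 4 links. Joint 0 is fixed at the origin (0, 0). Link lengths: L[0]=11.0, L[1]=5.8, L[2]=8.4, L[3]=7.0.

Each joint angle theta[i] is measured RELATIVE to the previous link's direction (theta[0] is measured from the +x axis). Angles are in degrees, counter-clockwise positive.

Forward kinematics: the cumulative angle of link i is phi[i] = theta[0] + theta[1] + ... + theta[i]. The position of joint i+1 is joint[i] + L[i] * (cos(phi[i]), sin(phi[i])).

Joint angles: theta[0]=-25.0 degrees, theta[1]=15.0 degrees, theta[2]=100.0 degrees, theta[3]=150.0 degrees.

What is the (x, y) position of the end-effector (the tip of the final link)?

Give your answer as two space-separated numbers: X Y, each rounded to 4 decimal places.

Answer: 12.1813 -3.3181

Derivation:
joint[0] = (0.0000, 0.0000)  (base)
link 0: phi[0] = -25 = -25 deg
  cos(-25 deg) = 0.9063, sin(-25 deg) = -0.4226
  joint[1] = (0.0000, 0.0000) + 11 * (0.9063, -0.4226) = (0.0000 + 9.9694, 0.0000 + -4.6488) = (9.9694, -4.6488)
link 1: phi[1] = -25 + 15 = -10 deg
  cos(-10 deg) = 0.9848, sin(-10 deg) = -0.1736
  joint[2] = (9.9694, -4.6488) + 5.8 * (0.9848, -0.1736) = (9.9694 + 5.7119, -4.6488 + -1.0072) = (15.6813, -5.6560)
link 2: phi[2] = -25 + 15 + 100 = 90 deg
  cos(90 deg) = 0.0000, sin(90 deg) = 1.0000
  joint[3] = (15.6813, -5.6560) + 8.4 * (0.0000, 1.0000) = (15.6813 + 0.0000, -5.6560 + 8.4000) = (15.6813, 2.7440)
link 3: phi[3] = -25 + 15 + 100 + 150 = 240 deg
  cos(240 deg) = -0.5000, sin(240 deg) = -0.8660
  joint[4] = (15.6813, 2.7440) + 7 * (-0.5000, -0.8660) = (15.6813 + -3.5000, 2.7440 + -6.0622) = (12.1813, -3.3181)
End effector: (12.1813, -3.3181)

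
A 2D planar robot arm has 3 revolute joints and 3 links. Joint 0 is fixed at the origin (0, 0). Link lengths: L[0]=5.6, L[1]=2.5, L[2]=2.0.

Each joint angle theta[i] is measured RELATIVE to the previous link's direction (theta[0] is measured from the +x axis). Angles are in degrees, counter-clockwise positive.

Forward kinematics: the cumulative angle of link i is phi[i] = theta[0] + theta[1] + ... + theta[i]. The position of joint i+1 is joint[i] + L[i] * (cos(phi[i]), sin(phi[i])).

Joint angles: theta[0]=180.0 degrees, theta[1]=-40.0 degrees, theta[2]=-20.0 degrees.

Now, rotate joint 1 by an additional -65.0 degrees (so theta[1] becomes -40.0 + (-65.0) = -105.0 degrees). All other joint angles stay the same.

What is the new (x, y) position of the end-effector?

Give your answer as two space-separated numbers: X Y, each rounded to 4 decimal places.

joint[0] = (0.0000, 0.0000)  (base)
link 0: phi[0] = 180 = 180 deg
  cos(180 deg) = -1.0000, sin(180 deg) = 0.0000
  joint[1] = (0.0000, 0.0000) + 5.6 * (-1.0000, 0.0000) = (0.0000 + -5.6000, 0.0000 + 0.0000) = (-5.6000, 0.0000)
link 1: phi[1] = 180 + -105 = 75 deg
  cos(75 deg) = 0.2588, sin(75 deg) = 0.9659
  joint[2] = (-5.6000, 0.0000) + 2.5 * (0.2588, 0.9659) = (-5.6000 + 0.6470, 0.0000 + 2.4148) = (-4.9530, 2.4148)
link 2: phi[2] = 180 + -105 + -20 = 55 deg
  cos(55 deg) = 0.5736, sin(55 deg) = 0.8192
  joint[3] = (-4.9530, 2.4148) + 2 * (0.5736, 0.8192) = (-4.9530 + 1.1472, 2.4148 + 1.6383) = (-3.8058, 4.0531)
End effector: (-3.8058, 4.0531)

Answer: -3.8058 4.0531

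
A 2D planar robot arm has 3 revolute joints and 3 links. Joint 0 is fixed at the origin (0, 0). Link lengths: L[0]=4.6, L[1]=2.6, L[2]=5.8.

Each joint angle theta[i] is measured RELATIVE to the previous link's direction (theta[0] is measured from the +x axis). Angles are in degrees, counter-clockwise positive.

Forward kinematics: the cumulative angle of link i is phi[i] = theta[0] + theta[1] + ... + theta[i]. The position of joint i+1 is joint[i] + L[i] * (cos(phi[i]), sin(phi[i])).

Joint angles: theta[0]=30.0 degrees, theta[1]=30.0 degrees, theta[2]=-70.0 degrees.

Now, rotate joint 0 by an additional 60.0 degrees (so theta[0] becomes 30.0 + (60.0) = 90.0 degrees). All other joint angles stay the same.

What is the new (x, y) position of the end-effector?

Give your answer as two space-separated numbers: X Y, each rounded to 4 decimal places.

joint[0] = (0.0000, 0.0000)  (base)
link 0: phi[0] = 90 = 90 deg
  cos(90 deg) = 0.0000, sin(90 deg) = 1.0000
  joint[1] = (0.0000, 0.0000) + 4.6 * (0.0000, 1.0000) = (0.0000 + 0.0000, 0.0000 + 4.6000) = (0.0000, 4.6000)
link 1: phi[1] = 90 + 30 = 120 deg
  cos(120 deg) = -0.5000, sin(120 deg) = 0.8660
  joint[2] = (0.0000, 4.6000) + 2.6 * (-0.5000, 0.8660) = (0.0000 + -1.3000, 4.6000 + 2.2517) = (-1.3000, 6.8517)
link 2: phi[2] = 90 + 30 + -70 = 50 deg
  cos(50 deg) = 0.6428, sin(50 deg) = 0.7660
  joint[3] = (-1.3000, 6.8517) + 5.8 * (0.6428, 0.7660) = (-1.3000 + 3.7282, 6.8517 + 4.4431) = (2.4282, 11.2947)
End effector: (2.4282, 11.2947)

Answer: 2.4282 11.2947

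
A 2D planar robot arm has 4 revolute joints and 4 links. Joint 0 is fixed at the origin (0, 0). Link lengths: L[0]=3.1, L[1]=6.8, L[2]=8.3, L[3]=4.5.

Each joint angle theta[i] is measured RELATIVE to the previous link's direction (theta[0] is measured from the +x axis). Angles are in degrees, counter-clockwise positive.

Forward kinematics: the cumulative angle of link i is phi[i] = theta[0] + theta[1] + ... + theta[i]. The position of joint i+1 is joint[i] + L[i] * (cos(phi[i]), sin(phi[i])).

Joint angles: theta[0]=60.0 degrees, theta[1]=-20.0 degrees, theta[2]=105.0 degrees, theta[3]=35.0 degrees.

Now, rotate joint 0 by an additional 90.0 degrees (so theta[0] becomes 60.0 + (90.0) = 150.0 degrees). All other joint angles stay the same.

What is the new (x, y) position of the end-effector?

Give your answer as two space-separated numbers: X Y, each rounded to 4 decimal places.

joint[0] = (0.0000, 0.0000)  (base)
link 0: phi[0] = 150 = 150 deg
  cos(150 deg) = -0.8660, sin(150 deg) = 0.5000
  joint[1] = (0.0000, 0.0000) + 3.1 * (-0.8660, 0.5000) = (0.0000 + -2.6847, 0.0000 + 1.5500) = (-2.6847, 1.5500)
link 1: phi[1] = 150 + -20 = 130 deg
  cos(130 deg) = -0.6428, sin(130 deg) = 0.7660
  joint[2] = (-2.6847, 1.5500) + 6.8 * (-0.6428, 0.7660) = (-2.6847 + -4.3710, 1.5500 + 5.2091) = (-7.0556, 6.7591)
link 2: phi[2] = 150 + -20 + 105 = 235 deg
  cos(235 deg) = -0.5736, sin(235 deg) = -0.8192
  joint[3] = (-7.0556, 6.7591) + 8.3 * (-0.5736, -0.8192) = (-7.0556 + -4.7607, 6.7591 + -6.7990) = (-11.8163, -0.0399)
link 3: phi[3] = 150 + -20 + 105 + 35 = 270 deg
  cos(270 deg) = -0.0000, sin(270 deg) = -1.0000
  joint[4] = (-11.8163, -0.0399) + 4.5 * (-0.0000, -1.0000) = (-11.8163 + -0.0000, -0.0399 + -4.5000) = (-11.8163, -4.5399)
End effector: (-11.8163, -4.5399)

Answer: -11.8163 -4.5399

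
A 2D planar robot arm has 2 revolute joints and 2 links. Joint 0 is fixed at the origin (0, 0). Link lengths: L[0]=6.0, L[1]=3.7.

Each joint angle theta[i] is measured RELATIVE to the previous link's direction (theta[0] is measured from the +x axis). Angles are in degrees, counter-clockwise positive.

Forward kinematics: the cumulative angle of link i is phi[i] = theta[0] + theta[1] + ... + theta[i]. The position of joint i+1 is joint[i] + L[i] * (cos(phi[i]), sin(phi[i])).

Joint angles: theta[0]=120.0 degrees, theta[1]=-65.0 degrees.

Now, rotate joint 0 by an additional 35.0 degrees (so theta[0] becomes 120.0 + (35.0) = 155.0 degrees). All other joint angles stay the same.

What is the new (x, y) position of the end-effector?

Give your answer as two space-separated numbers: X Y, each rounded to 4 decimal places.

Answer: -5.4378 6.2357

Derivation:
joint[0] = (0.0000, 0.0000)  (base)
link 0: phi[0] = 155 = 155 deg
  cos(155 deg) = -0.9063, sin(155 deg) = 0.4226
  joint[1] = (0.0000, 0.0000) + 6 * (-0.9063, 0.4226) = (0.0000 + -5.4378, 0.0000 + 2.5357) = (-5.4378, 2.5357)
link 1: phi[1] = 155 + -65 = 90 deg
  cos(90 deg) = 0.0000, sin(90 deg) = 1.0000
  joint[2] = (-5.4378, 2.5357) + 3.7 * (0.0000, 1.0000) = (-5.4378 + 0.0000, 2.5357 + 3.7000) = (-5.4378, 6.2357)
End effector: (-5.4378, 6.2357)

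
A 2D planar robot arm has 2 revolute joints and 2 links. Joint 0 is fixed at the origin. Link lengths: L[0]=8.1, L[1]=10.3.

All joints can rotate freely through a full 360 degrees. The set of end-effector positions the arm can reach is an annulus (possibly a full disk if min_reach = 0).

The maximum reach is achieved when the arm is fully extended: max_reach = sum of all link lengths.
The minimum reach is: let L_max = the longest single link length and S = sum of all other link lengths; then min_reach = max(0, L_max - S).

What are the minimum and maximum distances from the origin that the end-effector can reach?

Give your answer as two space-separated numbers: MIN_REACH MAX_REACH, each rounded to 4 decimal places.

Link lengths: [8.1, 10.3]
max_reach = 8.1 + 10.3 = 18.4
L_max = max([8.1, 10.3]) = 10.3
S (sum of others) = 18.4 - 10.3 = 8.1
min_reach = max(0, 10.3 - 8.1) = max(0, 2.2) = 2.2

Answer: 2.2000 18.4000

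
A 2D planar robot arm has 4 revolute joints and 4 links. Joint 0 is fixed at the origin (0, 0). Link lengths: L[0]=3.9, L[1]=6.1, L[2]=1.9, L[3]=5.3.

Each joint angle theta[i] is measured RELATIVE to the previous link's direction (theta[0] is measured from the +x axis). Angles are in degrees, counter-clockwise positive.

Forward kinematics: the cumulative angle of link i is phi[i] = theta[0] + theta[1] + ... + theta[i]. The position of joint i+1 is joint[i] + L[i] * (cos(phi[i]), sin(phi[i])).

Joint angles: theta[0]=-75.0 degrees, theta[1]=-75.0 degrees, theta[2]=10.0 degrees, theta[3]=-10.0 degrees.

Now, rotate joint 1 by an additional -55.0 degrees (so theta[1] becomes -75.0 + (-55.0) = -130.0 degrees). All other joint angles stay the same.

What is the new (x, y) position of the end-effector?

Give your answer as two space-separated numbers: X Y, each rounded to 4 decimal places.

joint[0] = (0.0000, 0.0000)  (base)
link 0: phi[0] = -75 = -75 deg
  cos(-75 deg) = 0.2588, sin(-75 deg) = -0.9659
  joint[1] = (0.0000, 0.0000) + 3.9 * (0.2588, -0.9659) = (0.0000 + 1.0094, 0.0000 + -3.7671) = (1.0094, -3.7671)
link 1: phi[1] = -75 + -130 = -205 deg
  cos(-205 deg) = -0.9063, sin(-205 deg) = 0.4226
  joint[2] = (1.0094, -3.7671) + 6.1 * (-0.9063, 0.4226) = (1.0094 + -5.5285, -3.7671 + 2.5780) = (-4.5191, -1.1891)
link 2: phi[2] = -75 + -130 + 10 = -195 deg
  cos(-195 deg) = -0.9659, sin(-195 deg) = 0.2588
  joint[3] = (-4.5191, -1.1891) + 1.9 * (-0.9659, 0.2588) = (-4.5191 + -1.8353, -1.1891 + 0.4918) = (-6.3543, -0.6974)
link 3: phi[3] = -75 + -130 + 10 + -10 = -205 deg
  cos(-205 deg) = -0.9063, sin(-205 deg) = 0.4226
  joint[4] = (-6.3543, -0.6974) + 5.3 * (-0.9063, 0.4226) = (-6.3543 + -4.8034, -0.6974 + 2.2399) = (-11.1578, 1.5425)
End effector: (-11.1578, 1.5425)

Answer: -11.1578 1.5425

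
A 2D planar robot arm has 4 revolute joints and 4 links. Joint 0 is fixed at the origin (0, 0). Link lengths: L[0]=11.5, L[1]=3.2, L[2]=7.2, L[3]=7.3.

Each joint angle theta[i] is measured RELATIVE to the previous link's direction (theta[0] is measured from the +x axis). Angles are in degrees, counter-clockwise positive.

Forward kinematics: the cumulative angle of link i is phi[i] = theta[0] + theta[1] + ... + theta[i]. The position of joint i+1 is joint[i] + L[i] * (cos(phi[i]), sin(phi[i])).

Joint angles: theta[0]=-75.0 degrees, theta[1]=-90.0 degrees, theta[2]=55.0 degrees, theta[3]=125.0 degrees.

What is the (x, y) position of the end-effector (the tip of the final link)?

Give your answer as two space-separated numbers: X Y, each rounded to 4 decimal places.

Answer: 4.4742 -16.8128

Derivation:
joint[0] = (0.0000, 0.0000)  (base)
link 0: phi[0] = -75 = -75 deg
  cos(-75 deg) = 0.2588, sin(-75 deg) = -0.9659
  joint[1] = (0.0000, 0.0000) + 11.5 * (0.2588, -0.9659) = (0.0000 + 2.9764, 0.0000 + -11.1081) = (2.9764, -11.1081)
link 1: phi[1] = -75 + -90 = -165 deg
  cos(-165 deg) = -0.9659, sin(-165 deg) = -0.2588
  joint[2] = (2.9764, -11.1081) + 3.2 * (-0.9659, -0.2588) = (2.9764 + -3.0910, -11.1081 + -0.8282) = (-0.1145, -11.9364)
link 2: phi[2] = -75 + -90 + 55 = -110 deg
  cos(-110 deg) = -0.3420, sin(-110 deg) = -0.9397
  joint[3] = (-0.1145, -11.9364) + 7.2 * (-0.3420, -0.9397) = (-0.1145 + -2.4625, -11.9364 + -6.7658) = (-2.5771, -18.7022)
link 3: phi[3] = -75 + -90 + 55 + 125 = 15 deg
  cos(15 deg) = 0.9659, sin(15 deg) = 0.2588
  joint[4] = (-2.5771, -18.7022) + 7.3 * (0.9659, 0.2588) = (-2.5771 + 7.0513, -18.7022 + 1.8894) = (4.4742, -16.8128)
End effector: (4.4742, -16.8128)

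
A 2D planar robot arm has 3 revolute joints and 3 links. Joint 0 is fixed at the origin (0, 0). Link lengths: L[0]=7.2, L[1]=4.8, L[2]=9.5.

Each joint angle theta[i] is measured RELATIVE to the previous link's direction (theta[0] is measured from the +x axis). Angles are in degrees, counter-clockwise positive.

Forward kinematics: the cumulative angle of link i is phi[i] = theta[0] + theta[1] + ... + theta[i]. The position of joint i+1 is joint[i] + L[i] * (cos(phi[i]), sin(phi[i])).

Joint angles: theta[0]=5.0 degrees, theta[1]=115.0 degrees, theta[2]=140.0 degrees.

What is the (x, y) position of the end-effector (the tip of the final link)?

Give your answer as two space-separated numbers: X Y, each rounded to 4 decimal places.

joint[0] = (0.0000, 0.0000)  (base)
link 0: phi[0] = 5 = 5 deg
  cos(5 deg) = 0.9962, sin(5 deg) = 0.0872
  joint[1] = (0.0000, 0.0000) + 7.2 * (0.9962, 0.0872) = (0.0000 + 7.1726, 0.0000 + 0.6275) = (7.1726, 0.6275)
link 1: phi[1] = 5 + 115 = 120 deg
  cos(120 deg) = -0.5000, sin(120 deg) = 0.8660
  joint[2] = (7.1726, 0.6275) + 4.8 * (-0.5000, 0.8660) = (7.1726 + -2.4000, 0.6275 + 4.1569) = (4.7726, 4.7844)
link 2: phi[2] = 5 + 115 + 140 = 260 deg
  cos(260 deg) = -0.1736, sin(260 deg) = -0.9848
  joint[3] = (4.7726, 4.7844) + 9.5 * (-0.1736, -0.9848) = (4.7726 + -1.6497, 4.7844 + -9.3557) = (3.1229, -4.5712)
End effector: (3.1229, -4.5712)

Answer: 3.1229 -4.5712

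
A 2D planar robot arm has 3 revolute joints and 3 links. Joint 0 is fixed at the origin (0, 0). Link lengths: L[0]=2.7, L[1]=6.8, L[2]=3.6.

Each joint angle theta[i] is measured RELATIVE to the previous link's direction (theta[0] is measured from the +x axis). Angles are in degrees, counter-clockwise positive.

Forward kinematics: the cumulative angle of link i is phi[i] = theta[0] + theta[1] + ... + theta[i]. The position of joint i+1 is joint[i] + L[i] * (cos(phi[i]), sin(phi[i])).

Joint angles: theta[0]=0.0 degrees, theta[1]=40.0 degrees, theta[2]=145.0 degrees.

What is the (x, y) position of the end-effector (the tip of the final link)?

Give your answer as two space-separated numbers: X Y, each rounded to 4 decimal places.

joint[0] = (0.0000, 0.0000)  (base)
link 0: phi[0] = 0 = 0 deg
  cos(0 deg) = 1.0000, sin(0 deg) = 0.0000
  joint[1] = (0.0000, 0.0000) + 2.7 * (1.0000, 0.0000) = (0.0000 + 2.7000, 0.0000 + 0.0000) = (2.7000, 0.0000)
link 1: phi[1] = 0 + 40 = 40 deg
  cos(40 deg) = 0.7660, sin(40 deg) = 0.6428
  joint[2] = (2.7000, 0.0000) + 6.8 * (0.7660, 0.6428) = (2.7000 + 5.2091, 0.0000 + 4.3710) = (7.9091, 4.3710)
link 2: phi[2] = 0 + 40 + 145 = 185 deg
  cos(185 deg) = -0.9962, sin(185 deg) = -0.0872
  joint[3] = (7.9091, 4.3710) + 3.6 * (-0.9962, -0.0872) = (7.9091 + -3.5863, 4.3710 + -0.3138) = (4.3228, 4.0572)
End effector: (4.3228, 4.0572)

Answer: 4.3228 4.0572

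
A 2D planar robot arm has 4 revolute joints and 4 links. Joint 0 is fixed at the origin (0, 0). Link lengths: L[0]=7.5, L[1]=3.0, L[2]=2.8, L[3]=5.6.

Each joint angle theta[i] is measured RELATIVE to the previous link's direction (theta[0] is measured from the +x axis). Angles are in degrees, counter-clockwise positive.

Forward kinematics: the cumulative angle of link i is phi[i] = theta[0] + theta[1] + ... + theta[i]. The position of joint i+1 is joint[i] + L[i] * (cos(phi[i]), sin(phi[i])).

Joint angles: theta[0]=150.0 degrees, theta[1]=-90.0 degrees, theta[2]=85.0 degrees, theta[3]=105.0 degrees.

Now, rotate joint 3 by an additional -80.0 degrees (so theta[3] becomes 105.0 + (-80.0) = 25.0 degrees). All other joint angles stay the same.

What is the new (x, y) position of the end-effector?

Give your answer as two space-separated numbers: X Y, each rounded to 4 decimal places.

Answer: -12.8037 8.9265

Derivation:
joint[0] = (0.0000, 0.0000)  (base)
link 0: phi[0] = 150 = 150 deg
  cos(150 deg) = -0.8660, sin(150 deg) = 0.5000
  joint[1] = (0.0000, 0.0000) + 7.5 * (-0.8660, 0.5000) = (0.0000 + -6.4952, 0.0000 + 3.7500) = (-6.4952, 3.7500)
link 1: phi[1] = 150 + -90 = 60 deg
  cos(60 deg) = 0.5000, sin(60 deg) = 0.8660
  joint[2] = (-6.4952, 3.7500) + 3 * (0.5000, 0.8660) = (-6.4952 + 1.5000, 3.7500 + 2.5981) = (-4.9952, 6.3481)
link 2: phi[2] = 150 + -90 + 85 = 145 deg
  cos(145 deg) = -0.8192, sin(145 deg) = 0.5736
  joint[3] = (-4.9952, 6.3481) + 2.8 * (-0.8192, 0.5736) = (-4.9952 + -2.2936, 6.3481 + 1.6060) = (-7.2888, 7.9541)
link 3: phi[3] = 150 + -90 + 85 + 25 = 170 deg
  cos(170 deg) = -0.9848, sin(170 deg) = 0.1736
  joint[4] = (-7.2888, 7.9541) + 5.6 * (-0.9848, 0.1736) = (-7.2888 + -5.5149, 7.9541 + 0.9724) = (-12.8037, 8.9265)
End effector: (-12.8037, 8.9265)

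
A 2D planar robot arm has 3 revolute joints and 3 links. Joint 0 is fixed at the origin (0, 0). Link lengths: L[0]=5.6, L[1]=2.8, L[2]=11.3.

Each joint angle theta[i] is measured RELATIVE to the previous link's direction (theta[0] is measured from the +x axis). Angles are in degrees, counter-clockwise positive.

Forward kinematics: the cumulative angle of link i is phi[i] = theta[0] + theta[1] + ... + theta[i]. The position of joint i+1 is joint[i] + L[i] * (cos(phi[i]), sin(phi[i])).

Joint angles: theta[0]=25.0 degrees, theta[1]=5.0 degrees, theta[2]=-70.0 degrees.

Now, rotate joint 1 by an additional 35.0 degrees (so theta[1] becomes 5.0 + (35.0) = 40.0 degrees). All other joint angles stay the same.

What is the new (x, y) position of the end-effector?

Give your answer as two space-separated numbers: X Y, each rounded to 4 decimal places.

joint[0] = (0.0000, 0.0000)  (base)
link 0: phi[0] = 25 = 25 deg
  cos(25 deg) = 0.9063, sin(25 deg) = 0.4226
  joint[1] = (0.0000, 0.0000) + 5.6 * (0.9063, 0.4226) = (0.0000 + 5.0753, 0.0000 + 2.3667) = (5.0753, 2.3667)
link 1: phi[1] = 25 + 40 = 65 deg
  cos(65 deg) = 0.4226, sin(65 deg) = 0.9063
  joint[2] = (5.0753, 2.3667) + 2.8 * (0.4226, 0.9063) = (5.0753 + 1.1833, 2.3667 + 2.5377) = (6.2587, 4.9043)
link 2: phi[2] = 25 + 40 + -70 = -5 deg
  cos(-5 deg) = 0.9962, sin(-5 deg) = -0.0872
  joint[3] = (6.2587, 4.9043) + 11.3 * (0.9962, -0.0872) = (6.2587 + 11.2570, 4.9043 + -0.9849) = (17.5157, 3.9195)
End effector: (17.5157, 3.9195)

Answer: 17.5157 3.9195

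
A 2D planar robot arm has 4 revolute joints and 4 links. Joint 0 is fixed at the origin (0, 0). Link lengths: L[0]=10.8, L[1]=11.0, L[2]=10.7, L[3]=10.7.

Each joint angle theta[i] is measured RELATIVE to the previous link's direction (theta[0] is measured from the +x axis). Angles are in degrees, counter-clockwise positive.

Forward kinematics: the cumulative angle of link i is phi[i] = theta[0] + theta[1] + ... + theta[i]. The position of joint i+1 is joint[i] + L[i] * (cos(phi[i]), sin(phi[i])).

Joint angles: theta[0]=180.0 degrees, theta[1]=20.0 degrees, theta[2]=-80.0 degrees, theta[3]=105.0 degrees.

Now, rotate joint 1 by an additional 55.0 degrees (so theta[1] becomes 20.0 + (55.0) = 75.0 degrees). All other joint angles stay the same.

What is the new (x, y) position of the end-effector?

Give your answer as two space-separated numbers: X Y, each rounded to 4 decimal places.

joint[0] = (0.0000, 0.0000)  (base)
link 0: phi[0] = 180 = 180 deg
  cos(180 deg) = -1.0000, sin(180 deg) = 0.0000
  joint[1] = (0.0000, 0.0000) + 10.8 * (-1.0000, 0.0000) = (0.0000 + -10.8000, 0.0000 + 0.0000) = (-10.8000, 0.0000)
link 1: phi[1] = 180 + 75 = 255 deg
  cos(255 deg) = -0.2588, sin(255 deg) = -0.9659
  joint[2] = (-10.8000, 0.0000) + 11 * (-0.2588, -0.9659) = (-10.8000 + -2.8470, 0.0000 + -10.6252) = (-13.6470, -10.6252)
link 2: phi[2] = 180 + 75 + -80 = 175 deg
  cos(175 deg) = -0.9962, sin(175 deg) = 0.0872
  joint[3] = (-13.6470, -10.6252) + 10.7 * (-0.9962, 0.0872) = (-13.6470 + -10.6593, -10.6252 + 0.9326) = (-24.3063, -9.6926)
link 3: phi[3] = 180 + 75 + -80 + 105 = 280 deg
  cos(280 deg) = 0.1736, sin(280 deg) = -0.9848
  joint[4] = (-24.3063, -9.6926) + 10.7 * (0.1736, -0.9848) = (-24.3063 + 1.8580, -9.6926 + -10.5374) = (-22.4483, -20.2301)
End effector: (-22.4483, -20.2301)

Answer: -22.4483 -20.2301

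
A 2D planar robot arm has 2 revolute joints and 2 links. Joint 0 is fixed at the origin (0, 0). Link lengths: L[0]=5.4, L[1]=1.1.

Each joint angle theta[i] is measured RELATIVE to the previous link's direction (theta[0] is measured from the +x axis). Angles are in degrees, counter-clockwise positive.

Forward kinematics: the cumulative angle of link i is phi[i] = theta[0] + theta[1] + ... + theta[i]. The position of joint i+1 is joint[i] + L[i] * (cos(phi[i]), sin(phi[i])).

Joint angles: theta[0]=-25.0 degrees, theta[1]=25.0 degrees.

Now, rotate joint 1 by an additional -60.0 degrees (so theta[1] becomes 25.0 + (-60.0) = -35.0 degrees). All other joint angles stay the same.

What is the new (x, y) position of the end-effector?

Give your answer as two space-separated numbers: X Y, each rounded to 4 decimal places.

joint[0] = (0.0000, 0.0000)  (base)
link 0: phi[0] = -25 = -25 deg
  cos(-25 deg) = 0.9063, sin(-25 deg) = -0.4226
  joint[1] = (0.0000, 0.0000) + 5.4 * (0.9063, -0.4226) = (0.0000 + 4.8941, 0.0000 + -2.2821) = (4.8941, -2.2821)
link 1: phi[1] = -25 + -35 = -60 deg
  cos(-60 deg) = 0.5000, sin(-60 deg) = -0.8660
  joint[2] = (4.8941, -2.2821) + 1.1 * (0.5000, -0.8660) = (4.8941 + 0.5500, -2.2821 + -0.9526) = (5.4441, -3.2348)
End effector: (5.4441, -3.2348)

Answer: 5.4441 -3.2348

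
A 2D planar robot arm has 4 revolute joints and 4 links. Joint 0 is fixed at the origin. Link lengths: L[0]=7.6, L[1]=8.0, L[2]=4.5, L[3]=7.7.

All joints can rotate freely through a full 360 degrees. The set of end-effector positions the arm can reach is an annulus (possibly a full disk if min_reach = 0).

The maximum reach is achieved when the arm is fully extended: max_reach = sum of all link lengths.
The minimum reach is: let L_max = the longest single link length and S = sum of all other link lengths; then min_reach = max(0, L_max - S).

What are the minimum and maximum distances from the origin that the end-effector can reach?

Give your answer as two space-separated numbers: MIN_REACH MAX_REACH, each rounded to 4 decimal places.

Answer: 0.0000 27.8000

Derivation:
Link lengths: [7.6, 8.0, 4.5, 7.7]
max_reach = 7.6 + 8 + 4.5 + 7.7 = 27.8
L_max = max([7.6, 8.0, 4.5, 7.7]) = 8
S (sum of others) = 27.8 - 8 = 19.8
min_reach = max(0, 8 - 19.8) = max(0, -11.8) = 0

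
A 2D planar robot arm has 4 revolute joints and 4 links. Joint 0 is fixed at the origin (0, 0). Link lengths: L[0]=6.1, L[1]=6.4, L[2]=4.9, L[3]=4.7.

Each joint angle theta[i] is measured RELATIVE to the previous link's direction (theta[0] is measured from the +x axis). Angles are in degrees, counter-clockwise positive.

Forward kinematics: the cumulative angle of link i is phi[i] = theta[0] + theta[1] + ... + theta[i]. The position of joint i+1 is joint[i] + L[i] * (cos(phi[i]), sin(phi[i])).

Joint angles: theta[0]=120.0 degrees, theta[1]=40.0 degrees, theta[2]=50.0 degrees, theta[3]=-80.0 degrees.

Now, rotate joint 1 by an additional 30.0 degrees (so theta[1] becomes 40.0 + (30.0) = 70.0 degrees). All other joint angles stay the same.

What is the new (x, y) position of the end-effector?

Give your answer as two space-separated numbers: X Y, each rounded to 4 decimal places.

joint[0] = (0.0000, 0.0000)  (base)
link 0: phi[0] = 120 = 120 deg
  cos(120 deg) = -0.5000, sin(120 deg) = 0.8660
  joint[1] = (0.0000, 0.0000) + 6.1 * (-0.5000, 0.8660) = (0.0000 + -3.0500, 0.0000 + 5.2828) = (-3.0500, 5.2828)
link 1: phi[1] = 120 + 70 = 190 deg
  cos(190 deg) = -0.9848, sin(190 deg) = -0.1736
  joint[2] = (-3.0500, 5.2828) + 6.4 * (-0.9848, -0.1736) = (-3.0500 + -6.3028, 5.2828 + -1.1113) = (-9.3528, 4.1714)
link 2: phi[2] = 120 + 70 + 50 = 240 deg
  cos(240 deg) = -0.5000, sin(240 deg) = -0.8660
  joint[3] = (-9.3528, 4.1714) + 4.9 * (-0.5000, -0.8660) = (-9.3528 + -2.4500, 4.1714 + -4.2435) = (-11.8028, -0.0721)
link 3: phi[3] = 120 + 70 + 50 + -80 = 160 deg
  cos(160 deg) = -0.9397, sin(160 deg) = 0.3420
  joint[4] = (-11.8028, -0.0721) + 4.7 * (-0.9397, 0.3420) = (-11.8028 + -4.4166, -0.0721 + 1.6075) = (-16.2193, 1.5354)
End effector: (-16.2193, 1.5354)

Answer: -16.2193 1.5354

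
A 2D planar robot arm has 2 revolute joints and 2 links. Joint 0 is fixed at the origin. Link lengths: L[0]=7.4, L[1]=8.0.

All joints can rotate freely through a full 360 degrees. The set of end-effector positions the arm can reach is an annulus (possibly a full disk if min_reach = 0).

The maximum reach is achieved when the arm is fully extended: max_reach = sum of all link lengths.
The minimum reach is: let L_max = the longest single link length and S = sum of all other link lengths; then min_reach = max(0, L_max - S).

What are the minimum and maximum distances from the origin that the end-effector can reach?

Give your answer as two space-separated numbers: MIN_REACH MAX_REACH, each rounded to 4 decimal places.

Answer: 0.6000 15.4000

Derivation:
Link lengths: [7.4, 8.0]
max_reach = 7.4 + 8 = 15.4
L_max = max([7.4, 8.0]) = 8
S (sum of others) = 15.4 - 8 = 7.4
min_reach = max(0, 8 - 7.4) = max(0, 0.6) = 0.6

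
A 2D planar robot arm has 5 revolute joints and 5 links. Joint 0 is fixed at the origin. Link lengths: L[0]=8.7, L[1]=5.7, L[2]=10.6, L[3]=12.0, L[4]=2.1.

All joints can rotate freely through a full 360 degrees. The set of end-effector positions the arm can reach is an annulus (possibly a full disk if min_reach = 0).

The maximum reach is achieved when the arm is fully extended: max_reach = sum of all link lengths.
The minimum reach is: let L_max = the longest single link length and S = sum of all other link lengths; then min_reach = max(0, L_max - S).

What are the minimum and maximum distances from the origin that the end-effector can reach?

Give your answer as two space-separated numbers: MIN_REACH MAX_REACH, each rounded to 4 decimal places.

Answer: 0.0000 39.1000

Derivation:
Link lengths: [8.7, 5.7, 10.6, 12.0, 2.1]
max_reach = 8.7 + 5.7 + 10.6 + 12 + 2.1 = 39.1
L_max = max([8.7, 5.7, 10.6, 12.0, 2.1]) = 12
S (sum of others) = 39.1 - 12 = 27.1
min_reach = max(0, 12 - 27.1) = max(0, -15.1) = 0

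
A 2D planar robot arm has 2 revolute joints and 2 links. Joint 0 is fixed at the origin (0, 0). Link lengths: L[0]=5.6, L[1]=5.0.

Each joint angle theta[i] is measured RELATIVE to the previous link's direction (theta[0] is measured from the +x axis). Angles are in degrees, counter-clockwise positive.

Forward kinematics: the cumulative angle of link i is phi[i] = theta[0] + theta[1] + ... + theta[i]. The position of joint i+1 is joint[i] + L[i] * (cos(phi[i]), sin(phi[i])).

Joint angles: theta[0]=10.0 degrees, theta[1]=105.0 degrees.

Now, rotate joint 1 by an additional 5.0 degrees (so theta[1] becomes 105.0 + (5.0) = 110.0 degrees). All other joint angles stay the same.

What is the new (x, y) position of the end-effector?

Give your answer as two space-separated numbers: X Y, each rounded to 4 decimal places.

joint[0] = (0.0000, 0.0000)  (base)
link 0: phi[0] = 10 = 10 deg
  cos(10 deg) = 0.9848, sin(10 deg) = 0.1736
  joint[1] = (0.0000, 0.0000) + 5.6 * (0.9848, 0.1736) = (0.0000 + 5.5149, 0.0000 + 0.9724) = (5.5149, 0.9724)
link 1: phi[1] = 10 + 110 = 120 deg
  cos(120 deg) = -0.5000, sin(120 deg) = 0.8660
  joint[2] = (5.5149, 0.9724) + 5 * (-0.5000, 0.8660) = (5.5149 + -2.5000, 0.9724 + 4.3301) = (3.0149, 5.3026)
End effector: (3.0149, 5.3026)

Answer: 3.0149 5.3026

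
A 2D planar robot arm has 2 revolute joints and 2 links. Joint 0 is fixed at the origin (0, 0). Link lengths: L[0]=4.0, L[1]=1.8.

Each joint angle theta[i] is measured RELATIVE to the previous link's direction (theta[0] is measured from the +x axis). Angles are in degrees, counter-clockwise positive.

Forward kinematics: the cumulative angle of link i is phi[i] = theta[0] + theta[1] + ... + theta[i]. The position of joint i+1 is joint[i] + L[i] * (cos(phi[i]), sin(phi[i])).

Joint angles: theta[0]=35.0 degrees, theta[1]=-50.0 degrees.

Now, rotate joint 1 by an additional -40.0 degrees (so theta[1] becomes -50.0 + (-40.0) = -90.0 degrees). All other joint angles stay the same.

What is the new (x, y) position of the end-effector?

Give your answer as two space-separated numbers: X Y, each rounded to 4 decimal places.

joint[0] = (0.0000, 0.0000)  (base)
link 0: phi[0] = 35 = 35 deg
  cos(35 deg) = 0.8192, sin(35 deg) = 0.5736
  joint[1] = (0.0000, 0.0000) + 4 * (0.8192, 0.5736) = (0.0000 + 3.2766, 0.0000 + 2.2943) = (3.2766, 2.2943)
link 1: phi[1] = 35 + -90 = -55 deg
  cos(-55 deg) = 0.5736, sin(-55 deg) = -0.8192
  joint[2] = (3.2766, 2.2943) + 1.8 * (0.5736, -0.8192) = (3.2766 + 1.0324, 2.2943 + -1.4745) = (4.3090, 0.8198)
End effector: (4.3090, 0.8198)

Answer: 4.3090 0.8198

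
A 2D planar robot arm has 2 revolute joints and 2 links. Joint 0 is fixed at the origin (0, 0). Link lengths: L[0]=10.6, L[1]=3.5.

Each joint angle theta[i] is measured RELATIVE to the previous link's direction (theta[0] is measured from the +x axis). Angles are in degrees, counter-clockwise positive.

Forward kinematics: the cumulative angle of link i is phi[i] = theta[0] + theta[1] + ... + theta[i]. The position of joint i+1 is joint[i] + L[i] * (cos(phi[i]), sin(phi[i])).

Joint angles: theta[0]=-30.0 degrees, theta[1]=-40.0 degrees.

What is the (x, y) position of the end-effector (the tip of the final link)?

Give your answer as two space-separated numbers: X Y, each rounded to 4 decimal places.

joint[0] = (0.0000, 0.0000)  (base)
link 0: phi[0] = -30 = -30 deg
  cos(-30 deg) = 0.8660, sin(-30 deg) = -0.5000
  joint[1] = (0.0000, 0.0000) + 10.6 * (0.8660, -0.5000) = (0.0000 + 9.1799, 0.0000 + -5.3000) = (9.1799, -5.3000)
link 1: phi[1] = -30 + -40 = -70 deg
  cos(-70 deg) = 0.3420, sin(-70 deg) = -0.9397
  joint[2] = (9.1799, -5.3000) + 3.5 * (0.3420, -0.9397) = (9.1799 + 1.1971, -5.3000 + -3.2889) = (10.3769, -8.5889)
End effector: (10.3769, -8.5889)

Answer: 10.3769 -8.5889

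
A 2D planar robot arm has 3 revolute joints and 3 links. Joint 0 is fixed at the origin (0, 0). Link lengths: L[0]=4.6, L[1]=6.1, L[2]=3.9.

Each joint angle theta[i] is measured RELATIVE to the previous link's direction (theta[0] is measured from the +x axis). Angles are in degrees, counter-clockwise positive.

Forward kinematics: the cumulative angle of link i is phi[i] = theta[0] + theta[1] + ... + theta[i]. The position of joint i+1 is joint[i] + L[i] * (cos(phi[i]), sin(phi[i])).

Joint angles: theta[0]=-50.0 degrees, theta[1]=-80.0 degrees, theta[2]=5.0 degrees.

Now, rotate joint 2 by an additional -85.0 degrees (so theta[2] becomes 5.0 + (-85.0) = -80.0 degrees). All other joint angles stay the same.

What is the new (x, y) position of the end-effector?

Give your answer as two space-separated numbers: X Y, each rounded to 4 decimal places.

joint[0] = (0.0000, 0.0000)  (base)
link 0: phi[0] = -50 = -50 deg
  cos(-50 deg) = 0.6428, sin(-50 deg) = -0.7660
  joint[1] = (0.0000, 0.0000) + 4.6 * (0.6428, -0.7660) = (0.0000 + 2.9568, 0.0000 + -3.5238) = (2.9568, -3.5238)
link 1: phi[1] = -50 + -80 = -130 deg
  cos(-130 deg) = -0.6428, sin(-130 deg) = -0.7660
  joint[2] = (2.9568, -3.5238) + 6.1 * (-0.6428, -0.7660) = (2.9568 + -3.9210, -3.5238 + -4.6729) = (-0.9642, -8.1967)
link 2: phi[2] = -50 + -80 + -80 = -210 deg
  cos(-210 deg) = -0.8660, sin(-210 deg) = 0.5000
  joint[3] = (-0.9642, -8.1967) + 3.9 * (-0.8660, 0.5000) = (-0.9642 + -3.3775, -8.1967 + 1.9500) = (-4.3417, -6.2467)
End effector: (-4.3417, -6.2467)

Answer: -4.3417 -6.2467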